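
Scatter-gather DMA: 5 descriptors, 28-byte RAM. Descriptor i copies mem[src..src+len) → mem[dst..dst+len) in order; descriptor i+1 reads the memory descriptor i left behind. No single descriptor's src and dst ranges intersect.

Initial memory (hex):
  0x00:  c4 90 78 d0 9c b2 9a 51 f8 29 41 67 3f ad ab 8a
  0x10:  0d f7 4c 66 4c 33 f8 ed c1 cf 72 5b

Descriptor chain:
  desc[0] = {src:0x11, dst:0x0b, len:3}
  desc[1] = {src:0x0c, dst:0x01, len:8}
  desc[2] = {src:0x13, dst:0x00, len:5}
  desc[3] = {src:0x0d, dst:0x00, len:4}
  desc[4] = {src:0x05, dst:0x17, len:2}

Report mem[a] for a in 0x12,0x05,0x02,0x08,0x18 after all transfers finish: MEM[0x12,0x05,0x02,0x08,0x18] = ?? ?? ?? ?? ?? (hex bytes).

MEM[0x12,0x05,0x02,0x08,0x18] = 4c 0d 8a 66 f7

  after D0: wrote 3B at 0x0b = f74c66
  after D1: wrote 8B at 0x01 = 4c66ab8a0df74c66
  after D2: wrote 5B at 0x00 = 664c33f8ed
  after D3: wrote 4B at 0x00 = 66ab8a0d
  after D4: wrote 2B at 0x17 = 0df7
query mem[0x12]=0x4c, mem[0x05]=0x0d, mem[0x02]=0x8a, mem[0x08]=0x66, mem[0x18]=0xf7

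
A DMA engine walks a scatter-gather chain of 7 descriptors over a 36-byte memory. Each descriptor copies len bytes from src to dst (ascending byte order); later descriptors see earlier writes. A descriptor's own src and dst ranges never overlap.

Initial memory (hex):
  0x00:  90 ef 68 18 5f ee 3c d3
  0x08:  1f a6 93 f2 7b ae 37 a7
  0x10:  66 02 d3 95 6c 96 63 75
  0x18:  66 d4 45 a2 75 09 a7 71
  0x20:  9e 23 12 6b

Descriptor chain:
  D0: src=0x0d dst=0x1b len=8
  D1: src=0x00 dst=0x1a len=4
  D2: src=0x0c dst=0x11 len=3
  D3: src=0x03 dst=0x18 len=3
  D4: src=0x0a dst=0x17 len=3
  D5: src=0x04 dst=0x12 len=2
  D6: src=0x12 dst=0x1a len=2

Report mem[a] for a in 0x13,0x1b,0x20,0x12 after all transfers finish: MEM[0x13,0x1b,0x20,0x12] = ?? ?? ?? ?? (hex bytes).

MEM[0x13,0x1b,0x20,0x12] = ee ee d3 5f

#0 dst[0x1b+8] := {0xae,0x37,0xa7,0x66,0x02,0xd3,0x95,0x6c}
#1 dst[0x1a+4] := {0x90,0xef,0x68,0x18}
#2 dst[0x11+3] := {0x7b,0xae,0x37}
#3 dst[0x18+3] := {0x18,0x5f,0xee}
#4 dst[0x17+3] := {0x93,0xf2,0x7b}
#5 dst[0x12+2] := {0x5f,0xee}
#6 dst[0x1a+2] := {0x5f,0xee}
query mem[0x13]=0xee, mem[0x1b]=0xee, mem[0x20]=0xd3, mem[0x12]=0x5f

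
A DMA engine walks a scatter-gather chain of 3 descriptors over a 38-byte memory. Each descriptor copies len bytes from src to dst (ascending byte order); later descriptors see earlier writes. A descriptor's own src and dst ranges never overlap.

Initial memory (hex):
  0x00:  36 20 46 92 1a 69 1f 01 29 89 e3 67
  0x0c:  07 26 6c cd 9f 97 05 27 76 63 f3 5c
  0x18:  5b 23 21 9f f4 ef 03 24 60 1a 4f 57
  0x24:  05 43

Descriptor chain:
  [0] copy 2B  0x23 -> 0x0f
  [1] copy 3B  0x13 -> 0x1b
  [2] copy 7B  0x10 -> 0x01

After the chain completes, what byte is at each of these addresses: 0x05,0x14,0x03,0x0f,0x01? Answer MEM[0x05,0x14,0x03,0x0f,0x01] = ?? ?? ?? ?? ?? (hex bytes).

D0: mem[0x0f..0x10] <- [57 05]
D1: mem[0x1b..0x1d] <- [27 76 63]
D2: mem[0x01..0x07] <- [05 97 05 27 76 63 f3]
query mem[0x05]=0x76, mem[0x14]=0x76, mem[0x03]=0x05, mem[0x0f]=0x57, mem[0x01]=0x05

MEM[0x05,0x14,0x03,0x0f,0x01] = 76 76 05 57 05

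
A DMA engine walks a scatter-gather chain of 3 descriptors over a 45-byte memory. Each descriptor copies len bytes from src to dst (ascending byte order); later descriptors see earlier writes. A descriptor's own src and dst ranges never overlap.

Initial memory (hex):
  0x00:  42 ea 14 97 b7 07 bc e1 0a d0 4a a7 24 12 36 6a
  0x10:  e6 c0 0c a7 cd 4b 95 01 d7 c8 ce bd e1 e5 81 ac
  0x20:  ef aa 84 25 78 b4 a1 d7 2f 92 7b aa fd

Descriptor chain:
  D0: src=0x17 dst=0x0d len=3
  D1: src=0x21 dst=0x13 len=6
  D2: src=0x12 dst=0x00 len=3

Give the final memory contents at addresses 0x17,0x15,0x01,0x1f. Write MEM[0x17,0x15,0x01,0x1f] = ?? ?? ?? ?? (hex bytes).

MEM[0x17,0x15,0x01,0x1f] = b4 25 aa ac

#0 dst[0x0d+3] := {0x01,0xd7,0xc8}
#1 dst[0x13+6] := {0xaa,0x84,0x25,0x78,0xb4,0xa1}
#2 dst[0x00+3] := {0x0c,0xaa,0x84}
query mem[0x17]=0xb4, mem[0x15]=0x25, mem[0x01]=0xaa, mem[0x1f]=0xac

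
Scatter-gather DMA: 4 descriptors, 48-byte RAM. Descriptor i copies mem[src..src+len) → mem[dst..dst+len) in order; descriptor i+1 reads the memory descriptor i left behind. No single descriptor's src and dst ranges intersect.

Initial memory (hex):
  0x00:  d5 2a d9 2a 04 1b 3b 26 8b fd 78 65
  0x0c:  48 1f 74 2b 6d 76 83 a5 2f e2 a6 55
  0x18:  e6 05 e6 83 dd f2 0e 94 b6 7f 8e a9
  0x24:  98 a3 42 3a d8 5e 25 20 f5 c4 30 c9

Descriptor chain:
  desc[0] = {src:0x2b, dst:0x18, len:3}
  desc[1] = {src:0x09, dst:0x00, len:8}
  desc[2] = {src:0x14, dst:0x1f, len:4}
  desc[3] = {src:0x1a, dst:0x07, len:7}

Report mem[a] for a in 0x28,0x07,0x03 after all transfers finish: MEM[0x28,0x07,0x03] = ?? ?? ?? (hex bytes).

#0 dst[0x18+3] := {0x20,0xf5,0xc4}
#1 dst[0x00+8] := {0xfd,0x78,0x65,0x48,0x1f,0x74,0x2b,0x6d}
#2 dst[0x1f+4] := {0x2f,0xe2,0xa6,0x55}
#3 dst[0x07+7] := {0xc4,0x83,0xdd,0xf2,0x0e,0x2f,0xe2}
query mem[0x28]=0xd8, mem[0x07]=0xc4, mem[0x03]=0x48

MEM[0x28,0x07,0x03] = d8 c4 48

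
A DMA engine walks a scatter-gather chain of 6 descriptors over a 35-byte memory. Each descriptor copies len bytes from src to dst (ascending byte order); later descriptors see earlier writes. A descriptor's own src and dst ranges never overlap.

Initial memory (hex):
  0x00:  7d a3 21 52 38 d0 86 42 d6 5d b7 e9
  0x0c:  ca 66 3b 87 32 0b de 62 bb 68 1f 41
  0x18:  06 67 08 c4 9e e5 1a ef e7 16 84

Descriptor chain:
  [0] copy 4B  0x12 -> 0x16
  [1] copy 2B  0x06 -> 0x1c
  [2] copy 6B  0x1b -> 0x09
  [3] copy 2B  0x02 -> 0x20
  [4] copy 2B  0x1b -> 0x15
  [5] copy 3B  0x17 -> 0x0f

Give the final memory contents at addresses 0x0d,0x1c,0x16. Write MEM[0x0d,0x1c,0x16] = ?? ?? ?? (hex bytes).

MEM[0x0d,0x1c,0x16] = ef 86 86

  after D0: wrote 4B at 0x16 = de62bb68
  after D1: wrote 2B at 0x1c = 8642
  after D2: wrote 6B at 0x09 = c486421aefe7
  after D3: wrote 2B at 0x20 = 2152
  after D4: wrote 2B at 0x15 = c486
  after D5: wrote 3B at 0x0f = 62bb68
query mem[0x0d]=0xef, mem[0x1c]=0x86, mem[0x16]=0x86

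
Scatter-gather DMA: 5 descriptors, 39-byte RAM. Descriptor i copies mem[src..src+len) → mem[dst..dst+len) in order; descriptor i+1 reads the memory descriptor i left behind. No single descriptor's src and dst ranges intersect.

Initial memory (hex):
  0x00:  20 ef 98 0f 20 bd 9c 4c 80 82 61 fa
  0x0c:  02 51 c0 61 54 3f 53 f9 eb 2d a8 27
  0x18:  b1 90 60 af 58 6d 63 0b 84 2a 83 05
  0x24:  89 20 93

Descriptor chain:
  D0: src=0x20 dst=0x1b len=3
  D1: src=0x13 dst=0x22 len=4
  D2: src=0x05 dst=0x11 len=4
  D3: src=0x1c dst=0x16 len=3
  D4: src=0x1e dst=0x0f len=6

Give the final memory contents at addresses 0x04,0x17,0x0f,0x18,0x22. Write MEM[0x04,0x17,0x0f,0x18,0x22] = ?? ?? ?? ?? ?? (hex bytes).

  after D0: wrote 3B at 0x1b = 842a83
  after D1: wrote 4B at 0x22 = f9eb2da8
  after D2: wrote 4B at 0x11 = bd9c4c80
  after D3: wrote 3B at 0x16 = 2a8363
  after D4: wrote 6B at 0x0f = 630b842af9eb
query mem[0x04]=0x20, mem[0x17]=0x83, mem[0x0f]=0x63, mem[0x18]=0x63, mem[0x22]=0xf9

MEM[0x04,0x17,0x0f,0x18,0x22] = 20 83 63 63 f9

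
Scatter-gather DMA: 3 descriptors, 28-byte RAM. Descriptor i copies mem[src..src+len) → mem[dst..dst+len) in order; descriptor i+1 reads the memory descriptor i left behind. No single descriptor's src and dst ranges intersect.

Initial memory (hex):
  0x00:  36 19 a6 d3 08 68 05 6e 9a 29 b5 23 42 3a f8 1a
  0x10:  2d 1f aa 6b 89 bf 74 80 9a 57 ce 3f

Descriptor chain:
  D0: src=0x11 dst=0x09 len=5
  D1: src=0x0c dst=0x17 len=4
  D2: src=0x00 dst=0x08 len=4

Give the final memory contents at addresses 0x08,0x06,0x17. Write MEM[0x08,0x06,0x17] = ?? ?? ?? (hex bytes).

MEM[0x08,0x06,0x17] = 36 05 89

#0 dst[0x09+5] := {0x1f,0xaa,0x6b,0x89,0xbf}
#1 dst[0x17+4] := {0x89,0xbf,0xf8,0x1a}
#2 dst[0x08+4] := {0x36,0x19,0xa6,0xd3}
query mem[0x08]=0x36, mem[0x06]=0x05, mem[0x17]=0x89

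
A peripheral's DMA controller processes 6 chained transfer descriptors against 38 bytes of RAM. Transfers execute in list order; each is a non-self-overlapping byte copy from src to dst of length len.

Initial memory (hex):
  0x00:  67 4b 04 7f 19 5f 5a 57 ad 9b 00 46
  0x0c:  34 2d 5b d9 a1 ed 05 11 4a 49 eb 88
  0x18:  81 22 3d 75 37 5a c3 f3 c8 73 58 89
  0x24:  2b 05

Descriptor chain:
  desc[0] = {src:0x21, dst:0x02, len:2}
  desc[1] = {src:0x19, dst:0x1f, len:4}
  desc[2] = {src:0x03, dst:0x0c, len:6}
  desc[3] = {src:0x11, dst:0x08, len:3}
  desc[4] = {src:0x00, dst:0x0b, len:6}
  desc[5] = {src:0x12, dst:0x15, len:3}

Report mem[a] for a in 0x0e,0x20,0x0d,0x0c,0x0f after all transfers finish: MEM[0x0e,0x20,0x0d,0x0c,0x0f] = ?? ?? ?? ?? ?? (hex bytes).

MEM[0x0e,0x20,0x0d,0x0c,0x0f] = 58 3d 73 4b 19

#0 dst[0x02+2] := {0x73,0x58}
#1 dst[0x1f+4] := {0x22,0x3d,0x75,0x37}
#2 dst[0x0c+6] := {0x58,0x19,0x5f,0x5a,0x57,0xad}
#3 dst[0x08+3] := {0xad,0x05,0x11}
#4 dst[0x0b+6] := {0x67,0x4b,0x73,0x58,0x19,0x5f}
#5 dst[0x15+3] := {0x05,0x11,0x4a}
query mem[0x0e]=0x58, mem[0x20]=0x3d, mem[0x0d]=0x73, mem[0x0c]=0x4b, mem[0x0f]=0x19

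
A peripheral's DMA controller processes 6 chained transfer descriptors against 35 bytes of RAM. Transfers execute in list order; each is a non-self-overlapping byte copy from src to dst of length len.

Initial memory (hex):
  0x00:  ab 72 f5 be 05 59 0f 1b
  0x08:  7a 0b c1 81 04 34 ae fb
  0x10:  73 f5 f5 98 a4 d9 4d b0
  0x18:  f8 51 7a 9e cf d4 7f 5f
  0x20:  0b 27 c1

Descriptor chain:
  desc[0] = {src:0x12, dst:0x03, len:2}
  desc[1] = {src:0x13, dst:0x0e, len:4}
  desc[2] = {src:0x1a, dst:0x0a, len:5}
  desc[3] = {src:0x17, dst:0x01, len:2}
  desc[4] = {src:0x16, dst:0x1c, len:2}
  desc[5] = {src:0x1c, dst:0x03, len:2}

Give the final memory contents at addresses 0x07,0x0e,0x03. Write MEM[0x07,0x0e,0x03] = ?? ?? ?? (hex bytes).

MEM[0x07,0x0e,0x03] = 1b 7f 4d

  after D0: wrote 2B at 0x03 = f598
  after D1: wrote 4B at 0x0e = 98a4d94d
  after D2: wrote 5B at 0x0a = 7a9ecfd47f
  after D3: wrote 2B at 0x01 = b0f8
  after D4: wrote 2B at 0x1c = 4db0
  after D5: wrote 2B at 0x03 = 4db0
query mem[0x07]=0x1b, mem[0x0e]=0x7f, mem[0x03]=0x4d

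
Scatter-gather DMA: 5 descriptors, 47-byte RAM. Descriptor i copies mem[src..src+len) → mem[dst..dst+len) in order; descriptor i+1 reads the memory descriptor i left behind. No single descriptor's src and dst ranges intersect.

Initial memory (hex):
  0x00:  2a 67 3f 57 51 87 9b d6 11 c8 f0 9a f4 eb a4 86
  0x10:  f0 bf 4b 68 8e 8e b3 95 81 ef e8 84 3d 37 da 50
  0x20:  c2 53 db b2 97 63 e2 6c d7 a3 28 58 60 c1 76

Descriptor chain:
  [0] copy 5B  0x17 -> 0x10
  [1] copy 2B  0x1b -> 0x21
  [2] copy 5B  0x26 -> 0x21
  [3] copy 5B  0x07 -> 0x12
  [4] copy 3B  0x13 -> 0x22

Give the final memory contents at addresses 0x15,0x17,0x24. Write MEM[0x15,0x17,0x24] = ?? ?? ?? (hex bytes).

#0 dst[0x10+5] := {0x95,0x81,0xef,0xe8,0x84}
#1 dst[0x21+2] := {0x84,0x3d}
#2 dst[0x21+5] := {0xe2,0x6c,0xd7,0xa3,0x28}
#3 dst[0x12+5] := {0xd6,0x11,0xc8,0xf0,0x9a}
#4 dst[0x22+3] := {0x11,0xc8,0xf0}
query mem[0x15]=0xf0, mem[0x17]=0x95, mem[0x24]=0xf0

MEM[0x15,0x17,0x24] = f0 95 f0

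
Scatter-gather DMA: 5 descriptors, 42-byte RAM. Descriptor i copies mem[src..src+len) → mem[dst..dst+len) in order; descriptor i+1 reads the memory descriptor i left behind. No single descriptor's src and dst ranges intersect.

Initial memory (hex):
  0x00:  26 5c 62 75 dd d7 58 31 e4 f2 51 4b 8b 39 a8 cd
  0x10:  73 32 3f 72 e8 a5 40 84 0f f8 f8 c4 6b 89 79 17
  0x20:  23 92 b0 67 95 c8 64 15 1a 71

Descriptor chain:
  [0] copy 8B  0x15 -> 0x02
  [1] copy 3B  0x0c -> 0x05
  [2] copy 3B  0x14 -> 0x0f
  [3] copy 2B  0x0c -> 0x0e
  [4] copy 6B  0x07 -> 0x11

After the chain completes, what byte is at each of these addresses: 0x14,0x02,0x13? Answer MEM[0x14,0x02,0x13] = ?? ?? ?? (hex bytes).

D0: mem[0x02..0x09] <- [a5 40 84 0f f8 f8 c4 6b]
D1: mem[0x05..0x07] <- [8b 39 a8]
D2: mem[0x0f..0x11] <- [e8 a5 40]
D3: mem[0x0e..0x0f] <- [8b 39]
D4: mem[0x11..0x16] <- [a8 c4 6b 51 4b 8b]
query mem[0x14]=0x51, mem[0x02]=0xa5, mem[0x13]=0x6b

MEM[0x14,0x02,0x13] = 51 a5 6b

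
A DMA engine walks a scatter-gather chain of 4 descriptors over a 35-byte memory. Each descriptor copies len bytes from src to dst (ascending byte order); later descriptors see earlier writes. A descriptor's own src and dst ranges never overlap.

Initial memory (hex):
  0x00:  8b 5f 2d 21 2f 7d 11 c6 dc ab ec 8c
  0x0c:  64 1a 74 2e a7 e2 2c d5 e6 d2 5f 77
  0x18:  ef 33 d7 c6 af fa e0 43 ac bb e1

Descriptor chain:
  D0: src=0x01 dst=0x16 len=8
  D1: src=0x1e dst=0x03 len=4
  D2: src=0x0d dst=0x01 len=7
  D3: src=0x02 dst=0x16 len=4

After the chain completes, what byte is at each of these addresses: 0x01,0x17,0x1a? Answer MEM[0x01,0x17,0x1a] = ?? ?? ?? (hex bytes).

#0 dst[0x16+8] := {0x5f,0x2d,0x21,0x2f,0x7d,0x11,0xc6,0xdc}
#1 dst[0x03+4] := {0xe0,0x43,0xac,0xbb}
#2 dst[0x01+7] := {0x1a,0x74,0x2e,0xa7,0xe2,0x2c,0xd5}
#3 dst[0x16+4] := {0x74,0x2e,0xa7,0xe2}
query mem[0x01]=0x1a, mem[0x17]=0x2e, mem[0x1a]=0x7d

MEM[0x01,0x17,0x1a] = 1a 2e 7d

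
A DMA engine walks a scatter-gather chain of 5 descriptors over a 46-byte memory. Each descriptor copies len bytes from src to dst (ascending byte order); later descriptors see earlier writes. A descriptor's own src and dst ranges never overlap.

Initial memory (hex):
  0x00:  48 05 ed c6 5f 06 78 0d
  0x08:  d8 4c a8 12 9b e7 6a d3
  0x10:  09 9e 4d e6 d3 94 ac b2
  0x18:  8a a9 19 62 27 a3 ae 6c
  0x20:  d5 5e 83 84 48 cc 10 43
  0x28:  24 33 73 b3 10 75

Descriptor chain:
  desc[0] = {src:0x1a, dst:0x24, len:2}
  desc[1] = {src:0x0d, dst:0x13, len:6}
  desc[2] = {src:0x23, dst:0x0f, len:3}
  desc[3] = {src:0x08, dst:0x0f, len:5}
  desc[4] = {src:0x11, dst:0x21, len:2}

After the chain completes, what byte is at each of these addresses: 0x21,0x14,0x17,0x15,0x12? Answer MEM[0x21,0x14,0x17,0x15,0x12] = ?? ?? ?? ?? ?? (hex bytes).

MEM[0x21,0x14,0x17,0x15,0x12] = a8 6a 9e d3 12

[0] 0x1a->0x24 len=2 : 19 62
[1] 0x0d->0x13 len=6 : e7 6a d3 09 9e 4d
[2] 0x23->0x0f len=3 : 84 19 62
[3] 0x08->0x0f len=5 : d8 4c a8 12 9b
[4] 0x11->0x21 len=2 : a8 12
query mem[0x21]=0xa8, mem[0x14]=0x6a, mem[0x17]=0x9e, mem[0x15]=0xd3, mem[0x12]=0x12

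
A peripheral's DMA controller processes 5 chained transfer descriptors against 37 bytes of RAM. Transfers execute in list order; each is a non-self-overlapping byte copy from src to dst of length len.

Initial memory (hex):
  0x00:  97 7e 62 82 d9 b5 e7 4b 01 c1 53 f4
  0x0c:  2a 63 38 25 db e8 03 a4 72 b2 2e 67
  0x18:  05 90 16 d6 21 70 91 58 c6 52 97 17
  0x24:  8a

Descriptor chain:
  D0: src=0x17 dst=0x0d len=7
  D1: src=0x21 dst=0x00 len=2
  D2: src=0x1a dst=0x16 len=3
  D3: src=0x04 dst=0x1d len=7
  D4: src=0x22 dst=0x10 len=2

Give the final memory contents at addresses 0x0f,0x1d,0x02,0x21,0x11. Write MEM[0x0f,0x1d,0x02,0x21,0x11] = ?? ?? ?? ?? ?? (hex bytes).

MEM[0x0f,0x1d,0x02,0x21,0x11] = 90 d9 62 01 53

D0: mem[0x0d..0x13] <- [67 05 90 16 d6 21 70]
D1: mem[0x00..0x01] <- [52 97]
D2: mem[0x16..0x18] <- [16 d6 21]
D3: mem[0x1d..0x23] <- [d9 b5 e7 4b 01 c1 53]
D4: mem[0x10..0x11] <- [c1 53]
query mem[0x0f]=0x90, mem[0x1d]=0xd9, mem[0x02]=0x62, mem[0x21]=0x01, mem[0x11]=0x53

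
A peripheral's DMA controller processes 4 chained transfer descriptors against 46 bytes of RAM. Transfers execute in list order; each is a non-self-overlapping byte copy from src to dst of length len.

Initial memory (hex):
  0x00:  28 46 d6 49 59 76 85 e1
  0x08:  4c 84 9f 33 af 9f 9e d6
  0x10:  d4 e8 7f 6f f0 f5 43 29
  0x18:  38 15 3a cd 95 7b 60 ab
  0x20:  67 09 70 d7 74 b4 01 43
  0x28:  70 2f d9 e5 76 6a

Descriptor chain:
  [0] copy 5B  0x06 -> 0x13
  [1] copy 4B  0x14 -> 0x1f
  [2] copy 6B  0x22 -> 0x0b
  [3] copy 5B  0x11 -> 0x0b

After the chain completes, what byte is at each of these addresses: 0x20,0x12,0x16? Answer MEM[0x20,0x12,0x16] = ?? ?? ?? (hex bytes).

D0: mem[0x13..0x17] <- [85 e1 4c 84 9f]
D1: mem[0x1f..0x22] <- [e1 4c 84 9f]
D2: mem[0x0b..0x10] <- [9f d7 74 b4 01 43]
D3: mem[0x0b..0x0f] <- [e8 7f 85 e1 4c]
query mem[0x20]=0x4c, mem[0x12]=0x7f, mem[0x16]=0x84

MEM[0x20,0x12,0x16] = 4c 7f 84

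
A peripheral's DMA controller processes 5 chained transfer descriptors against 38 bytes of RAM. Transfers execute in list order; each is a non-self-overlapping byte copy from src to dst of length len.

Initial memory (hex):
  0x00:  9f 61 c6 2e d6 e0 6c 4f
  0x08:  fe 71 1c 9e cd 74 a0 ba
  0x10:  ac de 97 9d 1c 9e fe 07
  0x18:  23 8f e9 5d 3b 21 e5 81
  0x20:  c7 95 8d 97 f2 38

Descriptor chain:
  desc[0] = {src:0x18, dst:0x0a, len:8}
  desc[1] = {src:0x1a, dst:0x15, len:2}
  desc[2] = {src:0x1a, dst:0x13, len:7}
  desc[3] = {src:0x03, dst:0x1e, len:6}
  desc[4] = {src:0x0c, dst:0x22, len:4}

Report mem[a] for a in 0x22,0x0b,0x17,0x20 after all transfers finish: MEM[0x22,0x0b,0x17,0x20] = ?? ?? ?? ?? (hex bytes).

D0: mem[0x0a..0x11] <- [23 8f e9 5d 3b 21 e5 81]
D1: mem[0x15..0x16] <- [e9 5d]
D2: mem[0x13..0x19] <- [e9 5d 3b 21 e5 81 c7]
D3: mem[0x1e..0x23] <- [2e d6 e0 6c 4f fe]
D4: mem[0x22..0x25] <- [e9 5d 3b 21]
query mem[0x22]=0xe9, mem[0x0b]=0x8f, mem[0x17]=0xe5, mem[0x20]=0xe0

MEM[0x22,0x0b,0x17,0x20] = e9 8f e5 e0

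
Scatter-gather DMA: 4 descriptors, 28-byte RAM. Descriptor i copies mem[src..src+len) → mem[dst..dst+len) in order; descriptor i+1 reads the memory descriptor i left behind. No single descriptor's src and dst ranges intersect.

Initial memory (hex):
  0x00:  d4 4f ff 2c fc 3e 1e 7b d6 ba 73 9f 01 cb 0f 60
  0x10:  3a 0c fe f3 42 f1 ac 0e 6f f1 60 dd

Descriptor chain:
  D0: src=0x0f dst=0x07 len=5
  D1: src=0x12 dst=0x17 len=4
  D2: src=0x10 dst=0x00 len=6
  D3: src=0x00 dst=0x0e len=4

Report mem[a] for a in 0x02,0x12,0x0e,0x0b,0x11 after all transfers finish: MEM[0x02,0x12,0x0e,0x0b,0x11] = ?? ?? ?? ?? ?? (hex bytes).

MEM[0x02,0x12,0x0e,0x0b,0x11] = fe fe 3a f3 f3

[0] 0x0f->0x07 len=5 : 60 3a 0c fe f3
[1] 0x12->0x17 len=4 : fe f3 42 f1
[2] 0x10->0x00 len=6 : 3a 0c fe f3 42 f1
[3] 0x00->0x0e len=4 : 3a 0c fe f3
query mem[0x02]=0xfe, mem[0x12]=0xfe, mem[0x0e]=0x3a, mem[0x0b]=0xf3, mem[0x11]=0xf3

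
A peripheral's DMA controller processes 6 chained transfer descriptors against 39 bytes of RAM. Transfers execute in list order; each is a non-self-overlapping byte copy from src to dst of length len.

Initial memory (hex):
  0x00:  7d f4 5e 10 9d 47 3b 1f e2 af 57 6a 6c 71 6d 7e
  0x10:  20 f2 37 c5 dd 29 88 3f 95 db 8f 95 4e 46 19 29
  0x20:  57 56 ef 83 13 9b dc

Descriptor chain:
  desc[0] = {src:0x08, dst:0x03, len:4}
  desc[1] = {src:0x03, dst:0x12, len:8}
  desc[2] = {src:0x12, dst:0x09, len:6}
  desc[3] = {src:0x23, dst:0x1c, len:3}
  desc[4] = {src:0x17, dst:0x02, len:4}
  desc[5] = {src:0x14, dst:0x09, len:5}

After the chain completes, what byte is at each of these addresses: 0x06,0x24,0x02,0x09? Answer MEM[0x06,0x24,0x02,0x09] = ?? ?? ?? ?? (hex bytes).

D0: mem[0x03..0x06] <- [e2 af 57 6a]
D1: mem[0x12..0x19] <- [e2 af 57 6a 1f e2 af 57]
D2: mem[0x09..0x0e] <- [e2 af 57 6a 1f e2]
D3: mem[0x1c..0x1e] <- [83 13 9b]
D4: mem[0x02..0x05] <- [e2 af 57 8f]
D5: mem[0x09..0x0d] <- [57 6a 1f e2 af]
query mem[0x06]=0x6a, mem[0x24]=0x13, mem[0x02]=0xe2, mem[0x09]=0x57

MEM[0x06,0x24,0x02,0x09] = 6a 13 e2 57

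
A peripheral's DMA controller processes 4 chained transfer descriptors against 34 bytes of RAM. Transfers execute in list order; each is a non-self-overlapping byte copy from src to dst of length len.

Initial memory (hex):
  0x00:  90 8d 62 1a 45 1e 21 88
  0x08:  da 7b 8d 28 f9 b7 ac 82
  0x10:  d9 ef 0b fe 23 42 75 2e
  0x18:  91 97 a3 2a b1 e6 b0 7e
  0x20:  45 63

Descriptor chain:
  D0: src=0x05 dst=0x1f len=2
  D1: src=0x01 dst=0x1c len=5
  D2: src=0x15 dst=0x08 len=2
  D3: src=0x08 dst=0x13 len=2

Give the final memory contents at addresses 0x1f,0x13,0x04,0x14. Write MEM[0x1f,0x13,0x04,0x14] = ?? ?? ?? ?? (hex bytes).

[0] 0x05->0x1f len=2 : 1e 21
[1] 0x01->0x1c len=5 : 8d 62 1a 45 1e
[2] 0x15->0x08 len=2 : 42 75
[3] 0x08->0x13 len=2 : 42 75
query mem[0x1f]=0x45, mem[0x13]=0x42, mem[0x04]=0x45, mem[0x14]=0x75

MEM[0x1f,0x13,0x04,0x14] = 45 42 45 75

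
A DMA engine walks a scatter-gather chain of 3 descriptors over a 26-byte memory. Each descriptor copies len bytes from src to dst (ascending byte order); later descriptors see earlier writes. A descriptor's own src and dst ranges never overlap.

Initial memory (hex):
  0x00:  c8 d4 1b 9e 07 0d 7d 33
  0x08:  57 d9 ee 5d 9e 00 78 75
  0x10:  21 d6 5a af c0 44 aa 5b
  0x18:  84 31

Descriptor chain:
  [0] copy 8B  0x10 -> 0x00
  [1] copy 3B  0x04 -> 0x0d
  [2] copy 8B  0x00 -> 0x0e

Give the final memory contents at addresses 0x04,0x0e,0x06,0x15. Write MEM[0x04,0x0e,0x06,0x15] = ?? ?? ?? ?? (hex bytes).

MEM[0x04,0x0e,0x06,0x15] = c0 21 aa 5b

[0] 0x10->0x00 len=8 : 21 d6 5a af c0 44 aa 5b
[1] 0x04->0x0d len=3 : c0 44 aa
[2] 0x00->0x0e len=8 : 21 d6 5a af c0 44 aa 5b
query mem[0x04]=0xc0, mem[0x0e]=0x21, mem[0x06]=0xaa, mem[0x15]=0x5b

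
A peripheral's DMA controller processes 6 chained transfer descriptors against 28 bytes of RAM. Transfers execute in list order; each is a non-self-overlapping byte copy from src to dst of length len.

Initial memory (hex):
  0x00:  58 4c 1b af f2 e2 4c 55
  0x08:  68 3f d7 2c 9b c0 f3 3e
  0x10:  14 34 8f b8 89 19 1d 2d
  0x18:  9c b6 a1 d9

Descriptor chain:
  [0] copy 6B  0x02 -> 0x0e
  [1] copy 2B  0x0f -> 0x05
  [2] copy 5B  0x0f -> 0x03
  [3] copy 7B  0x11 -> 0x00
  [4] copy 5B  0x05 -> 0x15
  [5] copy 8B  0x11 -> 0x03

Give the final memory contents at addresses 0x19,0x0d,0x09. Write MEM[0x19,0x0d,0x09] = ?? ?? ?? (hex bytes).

[0] 0x02->0x0e len=6 : 1b af f2 e2 4c 55
[1] 0x0f->0x05 len=2 : af f2
[2] 0x0f->0x03 len=5 : af f2 e2 4c 55
[3] 0x11->0x00 len=7 : e2 4c 55 89 19 1d 2d
[4] 0x05->0x15 len=5 : 1d 2d 55 68 3f
[5] 0x11->0x03 len=8 : e2 4c 55 89 1d 2d 55 68
query mem[0x19]=0x3f, mem[0x0d]=0xc0, mem[0x09]=0x55

MEM[0x19,0x0d,0x09] = 3f c0 55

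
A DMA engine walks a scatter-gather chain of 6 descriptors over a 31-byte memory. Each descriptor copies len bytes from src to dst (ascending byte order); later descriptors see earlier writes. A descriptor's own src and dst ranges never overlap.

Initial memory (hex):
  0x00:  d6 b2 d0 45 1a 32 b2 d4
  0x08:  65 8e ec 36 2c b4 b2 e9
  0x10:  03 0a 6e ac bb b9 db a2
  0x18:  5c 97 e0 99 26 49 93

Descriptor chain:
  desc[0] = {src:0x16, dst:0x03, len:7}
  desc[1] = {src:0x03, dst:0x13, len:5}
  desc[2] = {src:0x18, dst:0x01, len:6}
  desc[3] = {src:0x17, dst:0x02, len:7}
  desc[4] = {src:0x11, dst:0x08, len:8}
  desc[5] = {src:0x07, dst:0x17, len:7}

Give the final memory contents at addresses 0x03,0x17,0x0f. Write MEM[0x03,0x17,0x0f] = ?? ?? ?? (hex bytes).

MEM[0x03,0x17,0x0f] = 5c 26 5c

[0] 0x16->0x03 len=7 : db a2 5c 97 e0 99 26
[1] 0x03->0x13 len=5 : db a2 5c 97 e0
[2] 0x18->0x01 len=6 : 5c 97 e0 99 26 49
[3] 0x17->0x02 len=7 : e0 5c 97 e0 99 26 49
[4] 0x11->0x08 len=8 : 0a 6e db a2 5c 97 e0 5c
[5] 0x07->0x17 len=7 : 26 0a 6e db a2 5c 97
query mem[0x03]=0x5c, mem[0x17]=0x26, mem[0x0f]=0x5c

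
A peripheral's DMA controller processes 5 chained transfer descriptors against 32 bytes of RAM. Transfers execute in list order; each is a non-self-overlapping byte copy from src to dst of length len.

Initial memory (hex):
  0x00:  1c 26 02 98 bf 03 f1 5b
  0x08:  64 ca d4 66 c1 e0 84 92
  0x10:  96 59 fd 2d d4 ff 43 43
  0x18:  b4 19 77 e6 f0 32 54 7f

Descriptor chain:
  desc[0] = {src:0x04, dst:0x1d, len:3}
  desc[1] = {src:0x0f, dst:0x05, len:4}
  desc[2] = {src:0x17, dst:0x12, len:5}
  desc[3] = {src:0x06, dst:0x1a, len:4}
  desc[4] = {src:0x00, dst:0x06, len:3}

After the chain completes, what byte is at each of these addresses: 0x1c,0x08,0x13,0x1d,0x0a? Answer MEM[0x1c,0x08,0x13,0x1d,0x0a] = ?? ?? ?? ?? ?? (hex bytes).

#0 dst[0x1d+3] := {0xbf,0x03,0xf1}
#1 dst[0x05+4] := {0x92,0x96,0x59,0xfd}
#2 dst[0x12+5] := {0x43,0xb4,0x19,0x77,0xe6}
#3 dst[0x1a+4] := {0x96,0x59,0xfd,0xca}
#4 dst[0x06+3] := {0x1c,0x26,0x02}
query mem[0x1c]=0xfd, mem[0x08]=0x02, mem[0x13]=0xb4, mem[0x1d]=0xca, mem[0x0a]=0xd4

MEM[0x1c,0x08,0x13,0x1d,0x0a] = fd 02 b4 ca d4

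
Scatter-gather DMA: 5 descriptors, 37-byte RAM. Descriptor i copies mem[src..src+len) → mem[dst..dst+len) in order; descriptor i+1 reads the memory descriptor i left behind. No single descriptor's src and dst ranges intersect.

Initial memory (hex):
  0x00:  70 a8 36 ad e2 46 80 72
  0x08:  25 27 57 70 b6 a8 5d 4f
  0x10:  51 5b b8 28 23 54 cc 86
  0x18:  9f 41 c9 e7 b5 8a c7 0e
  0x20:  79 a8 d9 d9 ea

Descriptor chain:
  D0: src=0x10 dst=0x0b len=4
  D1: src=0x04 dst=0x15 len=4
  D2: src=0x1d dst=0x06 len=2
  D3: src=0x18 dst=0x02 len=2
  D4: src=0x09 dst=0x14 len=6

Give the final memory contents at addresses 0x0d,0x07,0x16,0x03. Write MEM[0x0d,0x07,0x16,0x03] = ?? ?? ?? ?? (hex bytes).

  after D0: wrote 4B at 0x0b = 515bb828
  after D1: wrote 4B at 0x15 = e2468072
  after D2: wrote 2B at 0x06 = 8ac7
  after D3: wrote 2B at 0x02 = 7241
  after D4: wrote 6B at 0x14 = 2757515bb828
query mem[0x0d]=0xb8, mem[0x07]=0xc7, mem[0x16]=0x51, mem[0x03]=0x41

MEM[0x0d,0x07,0x16,0x03] = b8 c7 51 41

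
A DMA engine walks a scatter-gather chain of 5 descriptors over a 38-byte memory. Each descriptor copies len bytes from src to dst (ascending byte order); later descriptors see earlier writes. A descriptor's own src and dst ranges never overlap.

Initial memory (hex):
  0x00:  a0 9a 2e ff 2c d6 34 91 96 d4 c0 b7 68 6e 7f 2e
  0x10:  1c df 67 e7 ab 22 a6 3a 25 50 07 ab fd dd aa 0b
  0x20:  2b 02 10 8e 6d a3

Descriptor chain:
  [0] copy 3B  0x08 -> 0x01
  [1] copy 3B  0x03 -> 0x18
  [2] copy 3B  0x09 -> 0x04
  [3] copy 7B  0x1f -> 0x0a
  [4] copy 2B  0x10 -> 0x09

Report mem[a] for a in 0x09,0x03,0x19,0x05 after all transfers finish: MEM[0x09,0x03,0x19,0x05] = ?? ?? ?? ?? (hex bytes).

MEM[0x09,0x03,0x19,0x05] = a3 c0 2c c0

[0] 0x08->0x01 len=3 : 96 d4 c0
[1] 0x03->0x18 len=3 : c0 2c d6
[2] 0x09->0x04 len=3 : d4 c0 b7
[3] 0x1f->0x0a len=7 : 0b 2b 02 10 8e 6d a3
[4] 0x10->0x09 len=2 : a3 df
query mem[0x09]=0xa3, mem[0x03]=0xc0, mem[0x19]=0x2c, mem[0x05]=0xc0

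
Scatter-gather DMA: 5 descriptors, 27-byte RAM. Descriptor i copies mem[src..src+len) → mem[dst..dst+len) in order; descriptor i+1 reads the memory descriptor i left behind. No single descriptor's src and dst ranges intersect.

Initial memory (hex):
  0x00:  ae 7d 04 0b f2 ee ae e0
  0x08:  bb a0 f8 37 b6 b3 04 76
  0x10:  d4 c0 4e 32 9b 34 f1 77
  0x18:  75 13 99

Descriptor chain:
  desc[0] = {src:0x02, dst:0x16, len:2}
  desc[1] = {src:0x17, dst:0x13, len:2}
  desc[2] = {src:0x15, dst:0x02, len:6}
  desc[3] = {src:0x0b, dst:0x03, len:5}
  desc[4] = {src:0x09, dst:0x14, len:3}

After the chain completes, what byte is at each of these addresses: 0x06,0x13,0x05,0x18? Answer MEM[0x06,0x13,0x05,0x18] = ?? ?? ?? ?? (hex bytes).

MEM[0x06,0x13,0x05,0x18] = 04 0b b3 75

D0: mem[0x16..0x17] <- [04 0b]
D1: mem[0x13..0x14] <- [0b 75]
D2: mem[0x02..0x07] <- [34 04 0b 75 13 99]
D3: mem[0x03..0x07] <- [37 b6 b3 04 76]
D4: mem[0x14..0x16] <- [a0 f8 37]
query mem[0x06]=0x04, mem[0x13]=0x0b, mem[0x05]=0xb3, mem[0x18]=0x75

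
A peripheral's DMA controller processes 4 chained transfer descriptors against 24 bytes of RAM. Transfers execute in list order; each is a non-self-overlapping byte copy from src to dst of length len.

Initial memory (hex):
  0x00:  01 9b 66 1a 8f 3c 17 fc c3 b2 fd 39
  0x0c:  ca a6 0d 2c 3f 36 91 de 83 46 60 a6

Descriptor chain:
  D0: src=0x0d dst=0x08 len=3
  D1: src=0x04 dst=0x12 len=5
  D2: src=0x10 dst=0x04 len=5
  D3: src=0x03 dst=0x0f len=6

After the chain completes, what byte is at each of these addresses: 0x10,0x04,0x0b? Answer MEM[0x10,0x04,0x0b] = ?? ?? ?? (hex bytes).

MEM[0x10,0x04,0x0b] = 3f 3f 39

#0 dst[0x08+3] := {0xa6,0x0d,0x2c}
#1 dst[0x12+5] := {0x8f,0x3c,0x17,0xfc,0xa6}
#2 dst[0x04+5] := {0x3f,0x36,0x8f,0x3c,0x17}
#3 dst[0x0f+6] := {0x1a,0x3f,0x36,0x8f,0x3c,0x17}
query mem[0x10]=0x3f, mem[0x04]=0x3f, mem[0x0b]=0x39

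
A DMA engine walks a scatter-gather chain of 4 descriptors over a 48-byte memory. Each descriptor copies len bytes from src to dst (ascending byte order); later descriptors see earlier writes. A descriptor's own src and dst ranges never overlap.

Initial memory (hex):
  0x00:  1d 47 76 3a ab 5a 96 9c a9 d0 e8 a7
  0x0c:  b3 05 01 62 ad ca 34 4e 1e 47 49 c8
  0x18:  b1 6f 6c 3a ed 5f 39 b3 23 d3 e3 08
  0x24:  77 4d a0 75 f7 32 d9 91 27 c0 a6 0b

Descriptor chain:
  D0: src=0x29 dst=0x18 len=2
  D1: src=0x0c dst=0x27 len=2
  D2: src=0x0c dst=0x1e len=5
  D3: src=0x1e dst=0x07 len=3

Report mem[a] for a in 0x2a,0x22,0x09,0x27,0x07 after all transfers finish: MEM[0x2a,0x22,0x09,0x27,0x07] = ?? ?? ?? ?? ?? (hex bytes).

D0: mem[0x18..0x19] <- [32 d9]
D1: mem[0x27..0x28] <- [b3 05]
D2: mem[0x1e..0x22] <- [b3 05 01 62 ad]
D3: mem[0x07..0x09] <- [b3 05 01]
query mem[0x2a]=0xd9, mem[0x22]=0xad, mem[0x09]=0x01, mem[0x27]=0xb3, mem[0x07]=0xb3

MEM[0x2a,0x22,0x09,0x27,0x07] = d9 ad 01 b3 b3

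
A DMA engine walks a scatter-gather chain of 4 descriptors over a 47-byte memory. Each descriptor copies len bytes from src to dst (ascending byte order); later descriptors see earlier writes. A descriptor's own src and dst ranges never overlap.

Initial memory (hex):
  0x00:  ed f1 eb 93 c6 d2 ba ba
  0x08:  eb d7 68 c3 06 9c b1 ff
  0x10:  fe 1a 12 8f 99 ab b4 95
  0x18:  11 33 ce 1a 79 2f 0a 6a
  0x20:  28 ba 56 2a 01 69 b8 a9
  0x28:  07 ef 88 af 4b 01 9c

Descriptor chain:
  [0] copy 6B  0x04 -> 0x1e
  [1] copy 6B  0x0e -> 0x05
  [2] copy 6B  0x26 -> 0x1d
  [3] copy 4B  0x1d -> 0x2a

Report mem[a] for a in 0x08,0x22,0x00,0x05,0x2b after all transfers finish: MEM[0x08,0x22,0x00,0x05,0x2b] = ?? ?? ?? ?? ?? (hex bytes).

MEM[0x08,0x22,0x00,0x05,0x2b] = 1a af ed b1 a9

D0: mem[0x1e..0x23] <- [c6 d2 ba ba eb d7]
D1: mem[0x05..0x0a] <- [b1 ff fe 1a 12 8f]
D2: mem[0x1d..0x22] <- [b8 a9 07 ef 88 af]
D3: mem[0x2a..0x2d] <- [b8 a9 07 ef]
query mem[0x08]=0x1a, mem[0x22]=0xaf, mem[0x00]=0xed, mem[0x05]=0xb1, mem[0x2b]=0xa9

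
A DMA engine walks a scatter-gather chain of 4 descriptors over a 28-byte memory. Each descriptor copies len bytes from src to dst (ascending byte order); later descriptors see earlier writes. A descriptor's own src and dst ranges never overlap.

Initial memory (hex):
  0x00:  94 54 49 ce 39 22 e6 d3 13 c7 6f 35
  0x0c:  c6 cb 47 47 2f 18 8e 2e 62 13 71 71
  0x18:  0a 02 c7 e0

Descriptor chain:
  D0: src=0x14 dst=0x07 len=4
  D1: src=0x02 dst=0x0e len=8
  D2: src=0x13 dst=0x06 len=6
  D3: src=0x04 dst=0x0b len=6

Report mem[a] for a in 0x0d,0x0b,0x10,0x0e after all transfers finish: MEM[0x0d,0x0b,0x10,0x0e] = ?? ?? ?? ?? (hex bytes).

  after D0: wrote 4B at 0x07 = 62137171
  after D1: wrote 8B at 0x0e = 49ce3922e6621371
  after D2: wrote 6B at 0x06 = 62137171710a
  after D3: wrote 6B at 0x0b = 392262137171
query mem[0x0d]=0x62, mem[0x0b]=0x39, mem[0x10]=0x71, mem[0x0e]=0x13

MEM[0x0d,0x0b,0x10,0x0e] = 62 39 71 13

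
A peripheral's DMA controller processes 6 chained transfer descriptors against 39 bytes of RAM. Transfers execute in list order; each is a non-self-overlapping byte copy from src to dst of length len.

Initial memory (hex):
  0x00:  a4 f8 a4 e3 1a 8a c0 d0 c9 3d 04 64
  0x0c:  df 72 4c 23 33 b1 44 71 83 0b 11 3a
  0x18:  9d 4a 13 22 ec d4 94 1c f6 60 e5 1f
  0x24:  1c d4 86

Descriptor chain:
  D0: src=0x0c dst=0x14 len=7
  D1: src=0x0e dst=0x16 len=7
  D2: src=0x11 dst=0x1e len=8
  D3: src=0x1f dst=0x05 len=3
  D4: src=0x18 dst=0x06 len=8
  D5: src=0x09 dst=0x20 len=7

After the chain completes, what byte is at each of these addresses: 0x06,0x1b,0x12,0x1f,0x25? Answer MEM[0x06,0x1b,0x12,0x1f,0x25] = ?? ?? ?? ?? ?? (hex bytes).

D0: mem[0x14..0x1a] <- [df 72 4c 23 33 b1 44]
D1: mem[0x16..0x1c] <- [4c 23 33 b1 44 71 df]
D2: mem[0x1e..0x25] <- [b1 44 71 df 72 4c 23 33]
D3: mem[0x05..0x07] <- [44 71 df]
D4: mem[0x06..0x0d] <- [33 b1 44 71 df d4 b1 44]
D5: mem[0x20..0x26] <- [71 df d4 b1 44 4c 23]
query mem[0x06]=0x33, mem[0x1b]=0x71, mem[0x12]=0x44, mem[0x1f]=0x44, mem[0x25]=0x4c

MEM[0x06,0x1b,0x12,0x1f,0x25] = 33 71 44 44 4c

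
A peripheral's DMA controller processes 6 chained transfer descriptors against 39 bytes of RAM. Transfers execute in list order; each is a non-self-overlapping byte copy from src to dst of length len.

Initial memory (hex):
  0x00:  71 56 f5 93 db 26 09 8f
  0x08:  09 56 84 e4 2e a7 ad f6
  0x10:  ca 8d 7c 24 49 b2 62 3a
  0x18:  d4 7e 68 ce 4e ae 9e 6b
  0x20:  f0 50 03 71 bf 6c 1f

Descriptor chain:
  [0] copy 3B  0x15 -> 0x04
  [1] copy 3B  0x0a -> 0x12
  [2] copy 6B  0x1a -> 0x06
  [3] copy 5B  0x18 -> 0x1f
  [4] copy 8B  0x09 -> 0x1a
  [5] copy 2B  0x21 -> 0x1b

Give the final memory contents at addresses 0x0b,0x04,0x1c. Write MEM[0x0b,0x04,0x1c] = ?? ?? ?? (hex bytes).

MEM[0x0b,0x04,0x1c] = 6b b2 ce

  after D0: wrote 3B at 0x04 = b2623a
  after D1: wrote 3B at 0x12 = 84e42e
  after D2: wrote 6B at 0x06 = 68ce4eae9e6b
  after D3: wrote 5B at 0x1f = d47e68ce4e
  after D4: wrote 8B at 0x1a = ae9e6b2ea7adf6ca
  after D5: wrote 2B at 0x1b = cace
query mem[0x0b]=0x6b, mem[0x04]=0xb2, mem[0x1c]=0xce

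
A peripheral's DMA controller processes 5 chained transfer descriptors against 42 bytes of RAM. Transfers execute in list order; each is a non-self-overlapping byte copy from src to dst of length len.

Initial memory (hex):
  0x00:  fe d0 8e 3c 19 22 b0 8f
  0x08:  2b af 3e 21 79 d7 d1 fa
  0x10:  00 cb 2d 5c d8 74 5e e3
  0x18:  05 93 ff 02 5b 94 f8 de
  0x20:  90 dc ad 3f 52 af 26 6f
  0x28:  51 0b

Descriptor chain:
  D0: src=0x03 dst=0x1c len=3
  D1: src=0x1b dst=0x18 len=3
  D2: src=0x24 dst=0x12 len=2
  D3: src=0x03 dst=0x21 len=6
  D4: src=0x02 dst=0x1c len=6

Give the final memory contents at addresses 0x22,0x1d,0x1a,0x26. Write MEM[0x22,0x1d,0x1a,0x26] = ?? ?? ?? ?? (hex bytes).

[0] 0x03->0x1c len=3 : 3c 19 22
[1] 0x1b->0x18 len=3 : 02 3c 19
[2] 0x24->0x12 len=2 : 52 af
[3] 0x03->0x21 len=6 : 3c 19 22 b0 8f 2b
[4] 0x02->0x1c len=6 : 8e 3c 19 22 b0 8f
query mem[0x22]=0x19, mem[0x1d]=0x3c, mem[0x1a]=0x19, mem[0x26]=0x2b

MEM[0x22,0x1d,0x1a,0x26] = 19 3c 19 2b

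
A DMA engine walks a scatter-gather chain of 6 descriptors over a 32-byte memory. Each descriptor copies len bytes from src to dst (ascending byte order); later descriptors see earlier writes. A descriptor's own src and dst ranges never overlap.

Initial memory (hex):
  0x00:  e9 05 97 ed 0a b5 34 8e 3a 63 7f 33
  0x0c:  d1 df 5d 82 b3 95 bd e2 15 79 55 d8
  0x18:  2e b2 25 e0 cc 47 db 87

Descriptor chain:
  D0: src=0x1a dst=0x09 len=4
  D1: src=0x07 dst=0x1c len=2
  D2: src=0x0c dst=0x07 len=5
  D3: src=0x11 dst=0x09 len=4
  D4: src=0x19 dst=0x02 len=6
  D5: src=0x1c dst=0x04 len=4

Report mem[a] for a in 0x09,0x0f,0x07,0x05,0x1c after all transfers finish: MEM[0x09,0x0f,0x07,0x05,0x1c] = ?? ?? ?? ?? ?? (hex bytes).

#0 dst[0x09+4] := {0x25,0xe0,0xcc,0x47}
#1 dst[0x1c+2] := {0x8e,0x3a}
#2 dst[0x07+5] := {0x47,0xdf,0x5d,0x82,0xb3}
#3 dst[0x09+4] := {0x95,0xbd,0xe2,0x15}
#4 dst[0x02+6] := {0xb2,0x25,0xe0,0x8e,0x3a,0xdb}
#5 dst[0x04+4] := {0x8e,0x3a,0xdb,0x87}
query mem[0x09]=0x95, mem[0x0f]=0x82, mem[0x07]=0x87, mem[0x05]=0x3a, mem[0x1c]=0x8e

MEM[0x09,0x0f,0x07,0x05,0x1c] = 95 82 87 3a 8e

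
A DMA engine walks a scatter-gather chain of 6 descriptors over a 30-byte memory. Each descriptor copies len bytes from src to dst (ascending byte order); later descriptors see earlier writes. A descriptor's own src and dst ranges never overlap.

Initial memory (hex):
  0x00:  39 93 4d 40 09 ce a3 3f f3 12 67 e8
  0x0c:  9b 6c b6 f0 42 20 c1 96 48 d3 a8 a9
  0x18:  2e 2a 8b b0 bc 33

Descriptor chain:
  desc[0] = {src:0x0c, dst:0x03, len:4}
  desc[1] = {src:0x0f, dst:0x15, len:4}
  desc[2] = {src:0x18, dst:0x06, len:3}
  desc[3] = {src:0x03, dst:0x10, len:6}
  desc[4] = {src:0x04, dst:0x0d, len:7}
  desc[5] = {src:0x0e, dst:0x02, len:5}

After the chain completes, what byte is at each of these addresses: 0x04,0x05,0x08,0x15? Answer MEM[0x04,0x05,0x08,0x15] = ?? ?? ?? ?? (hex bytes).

#0 dst[0x03+4] := {0x9b,0x6c,0xb6,0xf0}
#1 dst[0x15+4] := {0xf0,0x42,0x20,0xc1}
#2 dst[0x06+3] := {0xc1,0x2a,0x8b}
#3 dst[0x10+6] := {0x9b,0x6c,0xb6,0xc1,0x2a,0x8b}
#4 dst[0x0d+7] := {0x6c,0xb6,0xc1,0x2a,0x8b,0x12,0x67}
#5 dst[0x02+5] := {0xb6,0xc1,0x2a,0x8b,0x12}
query mem[0x04]=0x2a, mem[0x05]=0x8b, mem[0x08]=0x8b, mem[0x15]=0x8b

MEM[0x04,0x05,0x08,0x15] = 2a 8b 8b 8b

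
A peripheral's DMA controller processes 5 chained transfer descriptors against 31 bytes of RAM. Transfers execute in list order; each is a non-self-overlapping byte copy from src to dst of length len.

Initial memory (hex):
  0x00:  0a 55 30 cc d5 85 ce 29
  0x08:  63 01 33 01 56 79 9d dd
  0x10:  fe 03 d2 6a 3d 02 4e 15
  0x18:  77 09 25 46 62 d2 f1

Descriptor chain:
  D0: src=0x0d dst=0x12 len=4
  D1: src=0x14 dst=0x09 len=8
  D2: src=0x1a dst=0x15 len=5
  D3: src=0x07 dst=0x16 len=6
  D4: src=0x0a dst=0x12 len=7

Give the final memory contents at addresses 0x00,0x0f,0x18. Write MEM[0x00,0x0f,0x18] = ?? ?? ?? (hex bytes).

MEM[0x00,0x0f,0x18] = 0a 25 46

D0: mem[0x12..0x15] <- [79 9d dd fe]
D1: mem[0x09..0x10] <- [dd fe 4e 15 77 09 25 46]
D2: mem[0x15..0x19] <- [25 46 62 d2 f1]
D3: mem[0x16..0x1b] <- [29 63 dd fe 4e 15]
D4: mem[0x12..0x18] <- [fe 4e 15 77 09 25 46]
query mem[0x00]=0x0a, mem[0x0f]=0x25, mem[0x18]=0x46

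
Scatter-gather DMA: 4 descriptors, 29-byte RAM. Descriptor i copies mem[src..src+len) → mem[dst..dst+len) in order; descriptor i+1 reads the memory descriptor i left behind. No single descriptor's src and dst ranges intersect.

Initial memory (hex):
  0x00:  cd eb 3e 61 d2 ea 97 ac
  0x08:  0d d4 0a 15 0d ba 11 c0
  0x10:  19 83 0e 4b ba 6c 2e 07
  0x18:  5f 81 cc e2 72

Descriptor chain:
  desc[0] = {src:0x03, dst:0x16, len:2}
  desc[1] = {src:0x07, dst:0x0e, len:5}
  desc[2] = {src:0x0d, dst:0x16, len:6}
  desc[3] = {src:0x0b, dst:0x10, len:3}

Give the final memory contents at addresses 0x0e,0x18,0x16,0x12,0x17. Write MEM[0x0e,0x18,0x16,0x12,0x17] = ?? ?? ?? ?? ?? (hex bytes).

MEM[0x0e,0x18,0x16,0x12,0x17] = ac 0d ba ba ac

#0 dst[0x16+2] := {0x61,0xd2}
#1 dst[0x0e+5] := {0xac,0x0d,0xd4,0x0a,0x15}
#2 dst[0x16+6] := {0xba,0xac,0x0d,0xd4,0x0a,0x15}
#3 dst[0x10+3] := {0x15,0x0d,0xba}
query mem[0x0e]=0xac, mem[0x18]=0x0d, mem[0x16]=0xba, mem[0x12]=0xba, mem[0x17]=0xac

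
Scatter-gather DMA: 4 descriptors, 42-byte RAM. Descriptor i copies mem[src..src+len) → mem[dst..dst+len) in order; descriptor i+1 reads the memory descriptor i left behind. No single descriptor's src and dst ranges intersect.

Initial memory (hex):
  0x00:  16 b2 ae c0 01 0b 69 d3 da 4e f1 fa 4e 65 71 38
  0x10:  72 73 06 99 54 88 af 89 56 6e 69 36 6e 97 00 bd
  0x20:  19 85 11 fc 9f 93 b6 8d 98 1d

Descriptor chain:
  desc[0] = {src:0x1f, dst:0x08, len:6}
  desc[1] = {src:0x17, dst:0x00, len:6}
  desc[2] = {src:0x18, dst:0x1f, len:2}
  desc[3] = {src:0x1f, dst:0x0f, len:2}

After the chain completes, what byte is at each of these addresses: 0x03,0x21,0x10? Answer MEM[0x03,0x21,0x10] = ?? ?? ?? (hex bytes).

  after D0: wrote 6B at 0x08 = bd198511fc9f
  after D1: wrote 6B at 0x00 = 89566e69366e
  after D2: wrote 2B at 0x1f = 566e
  after D3: wrote 2B at 0x0f = 566e
query mem[0x03]=0x69, mem[0x21]=0x85, mem[0x10]=0x6e

MEM[0x03,0x21,0x10] = 69 85 6e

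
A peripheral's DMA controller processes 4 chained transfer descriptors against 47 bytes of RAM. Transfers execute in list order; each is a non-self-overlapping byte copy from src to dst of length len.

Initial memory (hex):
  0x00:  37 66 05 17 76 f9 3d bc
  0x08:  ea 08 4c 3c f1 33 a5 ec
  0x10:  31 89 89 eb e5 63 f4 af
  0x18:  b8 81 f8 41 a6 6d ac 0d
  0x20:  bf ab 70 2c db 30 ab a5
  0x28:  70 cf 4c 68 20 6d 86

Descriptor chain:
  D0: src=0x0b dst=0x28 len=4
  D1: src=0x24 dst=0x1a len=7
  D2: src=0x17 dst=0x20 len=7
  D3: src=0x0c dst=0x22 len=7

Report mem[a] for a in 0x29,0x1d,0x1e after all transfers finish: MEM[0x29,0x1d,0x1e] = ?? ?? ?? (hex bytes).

#0 dst[0x28+4] := {0x3c,0xf1,0x33,0xa5}
#1 dst[0x1a+7] := {0xdb,0x30,0xab,0xa5,0x3c,0xf1,0x33}
#2 dst[0x20+7] := {0xaf,0xb8,0x81,0xdb,0x30,0xab,0xa5}
#3 dst[0x22+7] := {0xf1,0x33,0xa5,0xec,0x31,0x89,0x89}
query mem[0x29]=0xf1, mem[0x1d]=0xa5, mem[0x1e]=0x3c

MEM[0x29,0x1d,0x1e] = f1 a5 3c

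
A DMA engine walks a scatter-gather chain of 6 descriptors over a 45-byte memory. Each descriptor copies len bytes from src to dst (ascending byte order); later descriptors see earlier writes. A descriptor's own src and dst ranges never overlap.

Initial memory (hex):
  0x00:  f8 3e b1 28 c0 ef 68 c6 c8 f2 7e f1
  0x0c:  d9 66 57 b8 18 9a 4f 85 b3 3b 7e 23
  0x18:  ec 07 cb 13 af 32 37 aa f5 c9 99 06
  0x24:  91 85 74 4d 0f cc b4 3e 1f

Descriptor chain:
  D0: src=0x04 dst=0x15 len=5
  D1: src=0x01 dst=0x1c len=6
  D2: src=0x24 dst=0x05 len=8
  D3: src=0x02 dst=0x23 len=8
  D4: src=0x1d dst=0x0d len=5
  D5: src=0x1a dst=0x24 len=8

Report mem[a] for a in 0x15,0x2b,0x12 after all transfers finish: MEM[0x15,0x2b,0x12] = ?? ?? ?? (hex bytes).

  after D0: wrote 5B at 0x15 = c0ef68c6c8
  after D1: wrote 6B at 0x1c = 3eb128c0ef68
  after D2: wrote 8B at 0x05 = 9185744d0fccb43e
  after D3: wrote 8B at 0x23 = b128c09185744d0f
  after D4: wrote 5B at 0x0d = b128c0ef68
  after D5: wrote 8B at 0x24 = cb133eb128c0ef68
query mem[0x15]=0xc0, mem[0x2b]=0x68, mem[0x12]=0x4f

MEM[0x15,0x2b,0x12] = c0 68 4f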